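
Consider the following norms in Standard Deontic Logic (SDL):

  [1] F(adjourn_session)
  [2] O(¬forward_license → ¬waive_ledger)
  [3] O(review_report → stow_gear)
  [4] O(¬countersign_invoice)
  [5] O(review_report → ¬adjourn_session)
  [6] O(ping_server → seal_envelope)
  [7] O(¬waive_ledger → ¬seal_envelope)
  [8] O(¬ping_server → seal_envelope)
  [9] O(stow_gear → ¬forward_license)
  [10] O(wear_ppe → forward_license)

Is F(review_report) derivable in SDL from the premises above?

Yes

Premises 8 and 6 cover both cases: O(¬ping_server → seal_envelope) and O(ping_server → seal_envelope). Since ¬ping_server ∨ ping_server is a tautology, O(seal_envelope) follows.
Premise 7 is O(¬waive_ledger → ¬seal_envelope); contrapositively O(seal_envelope → waive_ledger). Since O(seal_envelope) holds, K gives O(waive_ledger).
The contrapositive of premise 2 (O(¬forward_license → ¬waive_ledger)) is O(waive_ledger → forward_license), and O(waive_ledger) is already established, so O(forward_license).
The contrapositive of premise 9 (O(stow_gear → ¬forward_license)) is O(forward_license → ¬stow_gear), and O(forward_license) is already established, so O(¬stow_gear).
The contrapositive of premise 3 (O(review_report → stow_gear)) is O(¬stow_gear → ¬review_report), and O(¬stow_gear) is already established, so O(¬review_report).
Premises 1, 4, 5, 10 do not contribute to this derivation.
So O(¬review_report) holds, i.e. F(review_report). The claim follows.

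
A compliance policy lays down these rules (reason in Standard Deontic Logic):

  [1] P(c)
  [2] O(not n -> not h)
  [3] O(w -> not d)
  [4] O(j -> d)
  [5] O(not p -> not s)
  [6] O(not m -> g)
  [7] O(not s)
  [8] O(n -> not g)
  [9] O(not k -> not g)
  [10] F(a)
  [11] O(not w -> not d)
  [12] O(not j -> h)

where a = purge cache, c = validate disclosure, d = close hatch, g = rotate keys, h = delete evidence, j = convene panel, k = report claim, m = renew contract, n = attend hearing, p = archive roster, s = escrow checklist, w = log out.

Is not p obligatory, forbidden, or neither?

Premise 5 is O(not p -> not s); even if O(not s) held, inferring O(not p) would be affirming the consequent — invalid.
No premise or chain of K-axiom applications forces O(not p), and none forces O(p). So not p is neither obligatory nor forbidden under these norms.

Neither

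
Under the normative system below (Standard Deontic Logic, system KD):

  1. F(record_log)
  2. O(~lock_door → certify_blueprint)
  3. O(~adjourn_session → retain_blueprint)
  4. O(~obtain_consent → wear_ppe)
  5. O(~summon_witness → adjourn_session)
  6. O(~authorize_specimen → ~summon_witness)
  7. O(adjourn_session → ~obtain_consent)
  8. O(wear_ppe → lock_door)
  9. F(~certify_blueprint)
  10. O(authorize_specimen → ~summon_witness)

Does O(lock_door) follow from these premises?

By case analysis on ~authorize_specimen: premise 6 gives O(~authorize_specimen → ~summon_witness) and premise 10 gives O(authorize_specimen → ~summon_witness), so O(~summon_witness) either way.
Premise 5 is O(~summon_witness → adjourn_session); since O(~summon_witness), deontic closure gives O(adjourn_session).
With premise 7, O(adjourn_session → ~obtain_consent), the K-axiom yields O(~obtain_consent).
With premise 4, O(~obtain_consent → wear_ppe), the K-axiom yields O(wear_ppe).
From O(wear_ppe) and premise 8, O(wear_ppe → lock_door), we obtain O(lock_door).
Premises 1, 2, 3, 9 do not contribute to this derivation.
So O(lock_door) follows.

Yes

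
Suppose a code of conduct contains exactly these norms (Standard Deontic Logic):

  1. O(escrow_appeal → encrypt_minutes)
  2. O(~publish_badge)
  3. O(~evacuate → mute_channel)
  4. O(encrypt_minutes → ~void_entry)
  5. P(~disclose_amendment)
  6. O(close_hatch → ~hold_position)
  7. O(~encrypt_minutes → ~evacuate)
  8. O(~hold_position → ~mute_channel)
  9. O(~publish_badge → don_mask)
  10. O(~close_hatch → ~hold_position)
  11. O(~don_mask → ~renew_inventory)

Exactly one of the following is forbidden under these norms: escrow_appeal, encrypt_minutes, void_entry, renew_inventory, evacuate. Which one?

Premises 6 and 10 are O(close_hatch → ~hold_position) and O(~close_hatch → ~hold_position); every ideal world satisfies close_hatch or ~close_hatch, so in either case ~hold_position holds — hence O(~hold_position).
From O(~hold_position) and premise 8, O(~hold_position → ~mute_channel), we obtain O(~mute_channel).
Premise 3, O(~evacuate → mute_channel), contraposes to O(~mute_channel → evacuate); with O(~mute_channel) we get O(evacuate).
Premise 7 is O(~encrypt_minutes → ~evacuate); contrapositively O(evacuate → encrypt_minutes). Since O(evacuate) holds, K gives O(encrypt_minutes).
Premise 4 is O(encrypt_minutes → ~void_entry); since O(encrypt_minutes), deontic closure gives O(~void_entry).
So O(~void_entry) holds, i.e. void_entry is forbidden. None of the other listed options is forbidden under the premises.

void_entry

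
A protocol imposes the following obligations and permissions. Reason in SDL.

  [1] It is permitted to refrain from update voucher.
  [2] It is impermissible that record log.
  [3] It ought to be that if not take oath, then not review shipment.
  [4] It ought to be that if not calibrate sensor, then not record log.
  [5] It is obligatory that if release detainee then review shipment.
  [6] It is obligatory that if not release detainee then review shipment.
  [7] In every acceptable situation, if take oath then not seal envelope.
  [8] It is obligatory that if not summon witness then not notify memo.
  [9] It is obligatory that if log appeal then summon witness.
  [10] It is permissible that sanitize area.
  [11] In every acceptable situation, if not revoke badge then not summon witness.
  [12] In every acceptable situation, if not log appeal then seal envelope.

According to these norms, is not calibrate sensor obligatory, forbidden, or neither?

Premise 4 is O(¬calibrate_sensor → ¬record_log); even if O(¬record_log) held, inferring O(¬calibrate_sensor) would be affirming the consequent — invalid.
No premise or chain of K-axiom applications forces O(¬calibrate_sensor), and none forces O(calibrate_sensor). So ¬calibrate_sensor is neither obligatory nor forbidden under these norms.

Neither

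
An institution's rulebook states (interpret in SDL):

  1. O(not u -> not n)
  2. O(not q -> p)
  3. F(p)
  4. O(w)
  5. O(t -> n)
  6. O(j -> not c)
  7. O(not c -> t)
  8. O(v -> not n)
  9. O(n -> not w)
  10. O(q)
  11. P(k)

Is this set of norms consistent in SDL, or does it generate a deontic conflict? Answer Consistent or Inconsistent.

Premise 2 is O(not q -> p), but O(not q) is not derivable from the premises, so it does not yield O(p).
So O(p) is not derivable, and the apparent clash with O(not p) does not arise.
A world satisfying every obligation exists (e.g. c=true, j=false, k=false, n=false, p=false, q=true, t=false, u=false, v=false, w=true); no atom is both obligatory and forbidden, so the set is consistent.

Consistent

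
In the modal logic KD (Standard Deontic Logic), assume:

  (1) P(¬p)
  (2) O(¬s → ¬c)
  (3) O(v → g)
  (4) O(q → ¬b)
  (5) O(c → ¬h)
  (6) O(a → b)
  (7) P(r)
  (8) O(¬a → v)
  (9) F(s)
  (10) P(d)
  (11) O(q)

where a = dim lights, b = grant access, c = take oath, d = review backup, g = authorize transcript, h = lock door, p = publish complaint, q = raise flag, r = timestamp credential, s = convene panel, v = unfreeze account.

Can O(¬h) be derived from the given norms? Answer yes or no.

No

Premise 5 is O(c → ¬h), but O(c) is not derivable from the premises, so it does not yield O(¬h).
No other premise forces O(¬h). An ideal world satisfying every premise can still have ¬h false, so O(¬h) is not derivable.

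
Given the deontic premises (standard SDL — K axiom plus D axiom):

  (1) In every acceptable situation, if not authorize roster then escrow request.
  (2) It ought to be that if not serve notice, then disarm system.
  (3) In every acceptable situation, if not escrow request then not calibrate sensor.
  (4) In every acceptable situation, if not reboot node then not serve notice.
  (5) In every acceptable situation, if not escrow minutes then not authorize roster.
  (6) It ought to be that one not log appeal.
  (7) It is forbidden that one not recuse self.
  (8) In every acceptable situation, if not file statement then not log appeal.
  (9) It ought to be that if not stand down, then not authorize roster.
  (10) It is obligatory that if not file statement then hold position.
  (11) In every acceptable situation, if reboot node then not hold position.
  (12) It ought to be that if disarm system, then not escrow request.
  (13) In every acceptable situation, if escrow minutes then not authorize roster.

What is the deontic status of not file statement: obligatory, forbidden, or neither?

Forbidden

Premises 5 and 13 are O(¬escrow_minutes → ¬authorize_roster) and O(escrow_minutes → ¬authorize_roster); every ideal world satisfies ¬escrow_minutes or escrow_minutes, so in either case ¬authorize_roster holds — hence O(¬authorize_roster).
From O(¬authorize_roster) and premise 1, O(¬authorize_roster → escrow_request), we obtain O(escrow_request).
The contrapositive of premise 12 (O(disarm_system → ¬escrow_request)) is O(escrow_request → ¬disarm_system), and O(escrow_request) is already established, so O(¬disarm_system).
Premise 2 is O(¬serve_notice → disarm_system); contrapositively O(¬disarm_system → serve_notice). Since O(¬disarm_system) holds, K gives O(serve_notice).
Premise 4, O(¬reboot_node → ¬serve_notice), contraposes to O(serve_notice → reboot_node); with O(serve_notice) we get O(reboot_node).
Premise 11 is O(reboot_node → ¬hold_position); since O(reboot_node), deontic closure gives O(¬hold_position).
The contrapositive of premise 10 (O(¬file_statement → hold_position)) is O(¬hold_position → file_statement), and O(¬hold_position) is already established, so O(file_statement).
Premises 3, 6, 7, 8, 9 do not contribute to this derivation.
Thus O(file_statement), which is F(¬file_statement): ¬file_statement is forbidden.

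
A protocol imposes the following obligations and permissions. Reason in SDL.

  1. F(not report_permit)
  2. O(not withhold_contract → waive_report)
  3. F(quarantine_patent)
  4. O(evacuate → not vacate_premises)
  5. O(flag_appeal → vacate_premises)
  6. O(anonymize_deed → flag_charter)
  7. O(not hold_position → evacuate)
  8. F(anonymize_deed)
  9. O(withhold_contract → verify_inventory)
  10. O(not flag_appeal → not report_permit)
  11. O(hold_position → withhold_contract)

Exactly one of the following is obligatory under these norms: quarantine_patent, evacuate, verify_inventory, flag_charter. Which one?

verify_inventory

F(not report_permit) at premise 1 means O(report_permit).
Premise 10 is O(not flag_appeal → not report_permit); contrapositively O(report_permit → flag_appeal). Since O(report_permit) holds, K gives O(flag_appeal).
With premise 5, O(flag_appeal → vacate_premises), the K-axiom yields O(vacate_premises).
Premise 4 is O(evacuate → not vacate_premises); contrapositively O(vacate_premises → not evacuate). Since O(vacate_premises) holds, K gives O(not evacuate).
The contrapositive of premise 7 (O(not hold_position → evacuate)) is O(not evacuate → hold_position), and O(not evacuate) is already established, so O(hold_position).
With premise 11, O(hold_position → withhold_contract), the K-axiom yields O(withhold_contract).
Applying K to premise 9 (O(withhold_contract → verify_inventory)) and O(withhold_contract) yields O(verify_inventory).
So O(verify_inventory) holds — verify_inventory is obligatory. None of the other listed options is made obligatory by any chain of premises.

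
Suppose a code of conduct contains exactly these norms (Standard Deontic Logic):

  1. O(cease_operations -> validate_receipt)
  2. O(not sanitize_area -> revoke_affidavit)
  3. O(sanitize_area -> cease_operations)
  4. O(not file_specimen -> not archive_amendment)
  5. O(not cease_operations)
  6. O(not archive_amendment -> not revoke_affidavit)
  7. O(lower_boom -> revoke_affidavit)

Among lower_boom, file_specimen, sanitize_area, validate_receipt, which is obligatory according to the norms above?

Premise 5 gives O(not cease_operations).
Premise 3, O(sanitize_area -> cease_operations), contraposes to O(not cease_operations -> not sanitize_area); with O(not cease_operations) we get O(not sanitize_area).
With premise 2, O(not sanitize_area -> revoke_affidavit), the K-axiom yields O(revoke_affidavit).
Premise 6, O(not archive_amendment -> not revoke_affidavit), contraposes to O(revoke_affidavit -> archive_amendment); with O(revoke_affidavit) we get O(archive_amendment).
Premise 4, O(not file_specimen -> not archive_amendment), contraposes to O(archive_amendment -> file_specimen); with O(archive_amendment) we get O(file_specimen).
So O(file_specimen) holds — file_specimen is obligatory. None of the other listed options is made obligatory by any chain of premises.

file_specimen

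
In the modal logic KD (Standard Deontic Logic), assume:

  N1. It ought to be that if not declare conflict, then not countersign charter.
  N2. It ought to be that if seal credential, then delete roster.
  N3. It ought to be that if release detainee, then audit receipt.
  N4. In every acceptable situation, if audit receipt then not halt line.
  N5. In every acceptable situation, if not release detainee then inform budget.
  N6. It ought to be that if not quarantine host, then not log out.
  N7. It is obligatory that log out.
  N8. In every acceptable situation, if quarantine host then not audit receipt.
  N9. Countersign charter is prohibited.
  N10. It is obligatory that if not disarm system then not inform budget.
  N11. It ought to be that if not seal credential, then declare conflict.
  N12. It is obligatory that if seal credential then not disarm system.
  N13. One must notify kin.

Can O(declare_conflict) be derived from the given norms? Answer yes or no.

Premise 7 states O(log_out) outright.
Premise 6, O(¬quarantine_host → ¬log_out), contraposes to O(log_out → quarantine_host); with O(log_out) we get O(quarantine_host).
With premise 8, O(quarantine_host → ¬audit_receipt), the K-axiom yields O(¬audit_receipt).
Premise 3, O(release_detainee → audit_receipt), contraposes to O(¬audit_receipt → ¬release_detainee); with O(¬audit_receipt) we get O(¬release_detainee).
With premise 5, O(¬release_detainee → inform_budget), the K-axiom yields O(inform_budget).
The contrapositive of premise 10 (O(¬disarm_system → ¬inform_budget)) is O(inform_budget → disarm_system), and O(inform_budget) is already established, so O(disarm_system).
Premise 12 is O(seal_credential → ¬disarm_system); contrapositively O(disarm_system → ¬seal_credential). Since O(disarm_system) holds, K gives O(¬seal_credential).
With premise 11, O(¬seal_credential → declare_conflict), the K-axiom yields O(declare_conflict).
Premises 1, 2, 4, 9, 13 do not contribute to this derivation.
So O(declare_conflict) follows.

Yes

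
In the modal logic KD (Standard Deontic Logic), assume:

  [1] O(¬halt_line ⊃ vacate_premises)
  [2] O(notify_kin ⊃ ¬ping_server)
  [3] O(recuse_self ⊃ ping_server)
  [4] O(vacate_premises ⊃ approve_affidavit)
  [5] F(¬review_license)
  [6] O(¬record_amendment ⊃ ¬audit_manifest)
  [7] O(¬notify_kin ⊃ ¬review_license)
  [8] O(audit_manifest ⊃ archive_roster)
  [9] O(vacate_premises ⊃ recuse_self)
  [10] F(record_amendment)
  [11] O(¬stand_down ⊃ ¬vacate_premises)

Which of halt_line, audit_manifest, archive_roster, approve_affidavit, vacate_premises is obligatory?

F(¬review_license) at premise 5 means O(review_license).
The contrapositive of premise 7 (O(¬notify_kin ⊃ ¬review_license)) is O(review_license ⊃ notify_kin), and O(review_license) is already established, so O(notify_kin).
Applying K to premise 2 (O(notify_kin ⊃ ¬ping_server)) and O(notify_kin) yields O(¬ping_server).
Premise 3, O(recuse_self ⊃ ping_server), contraposes to O(¬ping_server ⊃ ¬recuse_self); with O(¬ping_server) we get O(¬recuse_self).
Premise 9, O(vacate_premises ⊃ recuse_self), contraposes to O(¬recuse_self ⊃ ¬vacate_premises); with O(¬recuse_self) we get O(¬vacate_premises).
Premise 1 is O(¬halt_line ⊃ vacate_premises); contrapositively O(¬vacate_premises ⊃ halt_line). Since O(¬vacate_premises) holds, K gives O(halt_line).
So O(halt_line) holds — halt_line is obligatory. None of the other listed options is made obligatory by any chain of premises.

halt_line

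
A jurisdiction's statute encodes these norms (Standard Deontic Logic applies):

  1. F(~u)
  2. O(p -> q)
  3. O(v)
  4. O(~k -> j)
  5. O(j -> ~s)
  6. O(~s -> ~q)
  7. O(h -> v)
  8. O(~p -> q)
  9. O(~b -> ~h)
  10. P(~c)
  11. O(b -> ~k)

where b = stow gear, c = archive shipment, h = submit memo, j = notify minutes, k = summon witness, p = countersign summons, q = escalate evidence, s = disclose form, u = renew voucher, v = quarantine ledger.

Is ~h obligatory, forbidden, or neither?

Premises 8 and 2 cover both cases: O(~p -> q) and O(p -> q). Since ~p ∨ p is a tautology, O(q) follows.
Premise 6 is O(~s -> ~q); contrapositively O(q -> s). Since O(q) holds, K gives O(s).
Premise 5, O(j -> ~s), contraposes to O(s -> ~j); with O(s) we get O(~j).
Premise 4 is O(~k -> j); contrapositively O(~j -> k). Since O(~j) holds, K gives O(k).
The contrapositive of premise 11 (O(b -> ~k)) is O(k -> ~b), and O(k) is already established, so O(~b).
Applying K to premise 9 (O(~b -> ~h)) and O(~b) yields O(~h).
Premises 1, 3, 7, 10 do not contribute to this derivation.
Hence ~h is obligatory.

Obligatory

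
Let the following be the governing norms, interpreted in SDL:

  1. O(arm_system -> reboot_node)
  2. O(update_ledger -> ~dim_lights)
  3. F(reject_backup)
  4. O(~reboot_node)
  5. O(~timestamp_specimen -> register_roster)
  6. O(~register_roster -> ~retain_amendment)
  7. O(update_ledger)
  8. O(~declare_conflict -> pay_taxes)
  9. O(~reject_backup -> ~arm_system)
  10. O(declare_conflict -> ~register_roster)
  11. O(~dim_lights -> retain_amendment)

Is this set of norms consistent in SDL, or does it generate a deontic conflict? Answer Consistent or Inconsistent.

Premise 1 is O(arm_system -> reboot_node), but O(arm_system) is not derivable from the premises, so it does not yield O(reboot_node).
So O(reboot_node) is not derivable, and the apparent clash with O(~reboot_node) does not arise.
A world satisfying every obligation exists (e.g. arm_system=false, declare_conflict=false, dim_lights=false, pay_taxes=true, reboot_node=false, register_roster=true, reject_backup=false, retain_amendment=true, timestamp_specimen=false, update_ledger=true); no atom is both obligatory and forbidden, so the set is consistent.

Consistent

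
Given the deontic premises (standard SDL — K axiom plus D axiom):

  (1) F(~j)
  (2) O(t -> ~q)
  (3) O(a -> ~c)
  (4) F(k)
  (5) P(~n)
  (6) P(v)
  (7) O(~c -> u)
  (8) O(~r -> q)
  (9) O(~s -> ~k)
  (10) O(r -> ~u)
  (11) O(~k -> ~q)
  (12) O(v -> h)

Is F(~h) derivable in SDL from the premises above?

No

Premise 12 is O(v -> h), but O(v) is not derivable from the premises (the permission P(v) asserts only ~O(~v), not O(v)), so it does not yield O(h).
No other premise forces O(h). An ideal world satisfying every premise can still have ~h true, so F(~h) is not derivable.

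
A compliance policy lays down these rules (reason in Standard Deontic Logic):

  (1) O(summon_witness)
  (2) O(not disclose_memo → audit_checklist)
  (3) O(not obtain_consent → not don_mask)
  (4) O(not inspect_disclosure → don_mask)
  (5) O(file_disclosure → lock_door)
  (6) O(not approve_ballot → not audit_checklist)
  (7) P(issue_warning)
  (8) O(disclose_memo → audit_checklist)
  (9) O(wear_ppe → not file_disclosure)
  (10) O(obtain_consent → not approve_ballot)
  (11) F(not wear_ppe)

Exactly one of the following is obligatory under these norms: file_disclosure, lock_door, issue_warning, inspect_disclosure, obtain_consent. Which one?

inspect_disclosure

Premises 2 and 8 cover both cases: O(not disclose_memo → audit_checklist) and O(disclose_memo → audit_checklist). Since not disclose_memo ∨ disclose_memo is a tautology, O(audit_checklist) follows.
The contrapositive of premise 6 (O(not approve_ballot → not audit_checklist)) is O(audit_checklist → approve_ballot), and O(audit_checklist) is already established, so O(approve_ballot).
Premise 10, O(obtain_consent → not approve_ballot), contraposes to O(approve_ballot → not obtain_consent); with O(approve_ballot) we get O(not obtain_consent).
With premise 3, O(not obtain_consent → not don_mask), the K-axiom yields O(not don_mask).
Premise 4 is O(not inspect_disclosure → don_mask); contrapositively O(not don_mask → inspect_disclosure). Since O(not don_mask) holds, K gives O(inspect_disclosure).
So O(inspect_disclosure) holds — inspect_disclosure is obligatory. None of the other listed options is made obligatory by any chain of premises.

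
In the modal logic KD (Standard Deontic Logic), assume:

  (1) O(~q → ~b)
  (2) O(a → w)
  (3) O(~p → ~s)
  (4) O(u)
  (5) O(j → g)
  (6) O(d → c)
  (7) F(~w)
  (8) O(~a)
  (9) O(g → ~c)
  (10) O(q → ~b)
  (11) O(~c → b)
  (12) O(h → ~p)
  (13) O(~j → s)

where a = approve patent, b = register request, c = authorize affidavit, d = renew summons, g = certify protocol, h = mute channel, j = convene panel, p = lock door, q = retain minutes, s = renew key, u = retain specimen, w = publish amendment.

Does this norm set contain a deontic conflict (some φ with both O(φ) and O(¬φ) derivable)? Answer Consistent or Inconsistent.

Consistent

Premise 2 is O(a → w); even if O(w) held, inferring O(a) would be affirming the consequent — invalid.
So O(a) is not derivable, and the apparent clash with O(~a) does not arise.
A world satisfying every obligation exists (e.g. a=false, b=false, c=true, d=false, g=false, h=false, j=false, p=true, q=false, s=true, u=true, w=true); no atom is both obligatory and forbidden, so the set is consistent.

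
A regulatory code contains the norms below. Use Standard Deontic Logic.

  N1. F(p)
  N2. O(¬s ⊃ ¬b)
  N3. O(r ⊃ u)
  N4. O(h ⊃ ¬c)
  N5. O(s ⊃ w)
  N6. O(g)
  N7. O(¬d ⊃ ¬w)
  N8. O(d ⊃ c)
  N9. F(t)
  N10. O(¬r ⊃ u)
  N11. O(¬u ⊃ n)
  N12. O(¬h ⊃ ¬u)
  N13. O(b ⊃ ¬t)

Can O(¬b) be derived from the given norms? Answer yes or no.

By case analysis on ¬r: premise 10 gives O(¬r ⊃ u) and premise 3 gives O(r ⊃ u), so O(u) either way.
The contrapositive of premise 12 (O(¬h ⊃ ¬u)) is O(u ⊃ h), and O(u) is already established, so O(h).
With premise 4, O(h ⊃ ¬c), the K-axiom yields O(¬c).
Premise 8 is O(d ⊃ c); contrapositively O(¬c ⊃ ¬d). Since O(¬c) holds, K gives O(¬d).
Applying K to premise 7 (O(¬d ⊃ ¬w)) and O(¬d) yields O(¬w).
The contrapositive of premise 5 (O(s ⊃ w)) is O(¬w ⊃ ¬s), and O(¬w) is already established, so O(¬s).
With premise 2, O(¬s ⊃ ¬b), the K-axiom yields O(¬b).
Premises 1, 6, 9, 11, 13 do not contribute to this derivation.
So O(¬b) follows.

Yes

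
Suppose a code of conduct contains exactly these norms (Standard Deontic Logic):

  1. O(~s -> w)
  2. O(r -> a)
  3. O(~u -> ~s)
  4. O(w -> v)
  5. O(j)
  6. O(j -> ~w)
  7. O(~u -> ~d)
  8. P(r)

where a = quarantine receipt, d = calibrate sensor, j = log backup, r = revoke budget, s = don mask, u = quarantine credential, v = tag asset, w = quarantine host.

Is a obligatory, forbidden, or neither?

Neither

Premise 2 is O(r -> a), but O(r) is not derivable from the premises (the permission P(r) asserts only ~O(~r), not O(r)), so it does not yield O(a).
No premise or chain of K-axiom applications forces O(a), and none forces O(~a). So a is neither obligatory nor forbidden under these norms.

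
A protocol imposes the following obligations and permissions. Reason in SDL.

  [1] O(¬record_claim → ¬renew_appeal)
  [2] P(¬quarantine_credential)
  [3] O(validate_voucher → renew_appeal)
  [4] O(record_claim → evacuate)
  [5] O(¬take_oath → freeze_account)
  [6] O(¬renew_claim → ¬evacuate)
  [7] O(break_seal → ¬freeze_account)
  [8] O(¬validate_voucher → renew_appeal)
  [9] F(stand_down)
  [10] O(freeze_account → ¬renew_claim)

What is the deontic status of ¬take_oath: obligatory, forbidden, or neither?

Forbidden

Premises 3 and 8 are O(validate_voucher → renew_appeal) and O(¬validate_voucher → renew_appeal); every ideal world satisfies validate_voucher or ¬validate_voucher, so in either case renew_appeal holds — hence O(renew_appeal).
The contrapositive of premise 1 (O(¬record_claim → ¬renew_appeal)) is O(renew_appeal → record_claim), and O(renew_appeal) is already established, so O(record_claim).
Premise 4 is O(record_claim → evacuate); since O(record_claim), deontic closure gives O(evacuate).
Premise 6 is O(¬renew_claim → ¬evacuate); contrapositively O(evacuate → renew_claim). Since O(evacuate) holds, K gives O(renew_claim).
Premise 10, O(freeze_account → ¬renew_claim), contraposes to O(renew_claim → ¬freeze_account); with O(renew_claim) we get O(¬freeze_account).
Premise 5, O(¬take_oath → freeze_account), contraposes to O(¬freeze_account → take_oath); with O(¬freeze_account) we get O(take_oath).
Premises 2, 7, 9 do not contribute to this derivation.
Thus O(take_oath), which is F(¬take_oath): ¬take_oath is forbidden.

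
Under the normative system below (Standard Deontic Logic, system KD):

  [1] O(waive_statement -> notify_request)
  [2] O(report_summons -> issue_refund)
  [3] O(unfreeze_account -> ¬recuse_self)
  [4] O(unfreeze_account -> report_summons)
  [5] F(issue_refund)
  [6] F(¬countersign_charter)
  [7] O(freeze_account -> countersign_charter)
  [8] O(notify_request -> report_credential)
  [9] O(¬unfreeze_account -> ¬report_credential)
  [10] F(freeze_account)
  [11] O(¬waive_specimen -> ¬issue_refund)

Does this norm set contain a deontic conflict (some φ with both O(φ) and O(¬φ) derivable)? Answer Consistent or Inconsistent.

Consistent

Premise 7 is O(freeze_account -> countersign_charter); even if O(countersign_charter) held, inferring O(freeze_account) would be affirming the consequent — invalid.
So O(freeze_account) is not derivable, and the apparent clash with O(¬freeze_account) does not arise.
A world satisfying every obligation exists (e.g. countersign_charter=true, freeze_account=false, issue_refund=false, notify_request=false, recuse_self=false, report_credential=false, report_summons=false, unfreeze_account=false, waive_specimen=false, waive_statement=false); no atom is both obligatory and forbidden, so the set is consistent.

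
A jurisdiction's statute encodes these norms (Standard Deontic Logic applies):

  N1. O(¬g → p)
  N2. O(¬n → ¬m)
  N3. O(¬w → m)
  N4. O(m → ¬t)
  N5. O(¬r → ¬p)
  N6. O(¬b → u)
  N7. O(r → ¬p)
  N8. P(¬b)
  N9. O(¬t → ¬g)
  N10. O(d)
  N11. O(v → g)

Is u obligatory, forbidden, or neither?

Neither

Premise 6 is O(¬b → u), but O(¬b) is not derivable from the premises (the permission P(¬b) asserts only ¬O(b), not O(¬b)), so it does not yield O(u).
No premise or chain of K-axiom applications forces O(u), and none forces O(¬u). So u is neither obligatory nor forbidden under these norms.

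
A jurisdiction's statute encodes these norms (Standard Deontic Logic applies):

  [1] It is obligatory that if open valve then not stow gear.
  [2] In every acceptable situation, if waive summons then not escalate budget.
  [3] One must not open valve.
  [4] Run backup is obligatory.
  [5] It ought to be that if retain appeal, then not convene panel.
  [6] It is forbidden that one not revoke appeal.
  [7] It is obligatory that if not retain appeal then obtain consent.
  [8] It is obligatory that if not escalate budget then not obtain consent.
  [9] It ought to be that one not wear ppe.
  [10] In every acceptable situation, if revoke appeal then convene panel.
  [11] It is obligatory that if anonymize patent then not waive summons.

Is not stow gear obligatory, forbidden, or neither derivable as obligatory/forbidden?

Premise 1 is O(open_valve → ¬stow_gear), but O(open_valve) is not derivable from the premises, so it does not yield O(¬stow_gear).
No premise or chain of K-axiom applications forces O(¬stow_gear), and none forces O(stow_gear). So ¬stow_gear is neither obligatory nor forbidden under these norms.

Neither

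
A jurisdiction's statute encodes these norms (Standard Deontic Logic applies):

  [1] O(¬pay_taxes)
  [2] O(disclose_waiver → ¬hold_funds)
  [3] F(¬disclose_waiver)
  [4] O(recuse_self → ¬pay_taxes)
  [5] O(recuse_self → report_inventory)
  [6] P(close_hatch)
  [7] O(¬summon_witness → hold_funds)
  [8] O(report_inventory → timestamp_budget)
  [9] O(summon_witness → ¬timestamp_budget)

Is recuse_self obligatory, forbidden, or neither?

Forbidden

F(¬disclose_waiver) at premise 3 means O(disclose_waiver).
Premise 2 is O(disclose_waiver → ¬hold_funds); since O(disclose_waiver), deontic closure gives O(¬hold_funds).
Premise 7 is O(¬summon_witness → hold_funds); contrapositively O(¬hold_funds → summon_witness). Since O(¬hold_funds) holds, K gives O(summon_witness).
Applying K to premise 9 (O(summon_witness → ¬timestamp_budget)) and O(summon_witness) yields O(¬timestamp_budget).
Premise 8, O(report_inventory → timestamp_budget), contraposes to O(¬timestamp_budget → ¬report_inventory); with O(¬timestamp_budget) we get O(¬report_inventory).
Premise 5, O(recuse_self → report_inventory), contraposes to O(¬report_inventory → ¬recuse_self); with O(¬report_inventory) we get O(¬recuse_self).
Premises 1, 4, 6 do not contribute to this derivation.
Thus O(¬recuse_self), which is F(recuse_self): recuse_self is forbidden.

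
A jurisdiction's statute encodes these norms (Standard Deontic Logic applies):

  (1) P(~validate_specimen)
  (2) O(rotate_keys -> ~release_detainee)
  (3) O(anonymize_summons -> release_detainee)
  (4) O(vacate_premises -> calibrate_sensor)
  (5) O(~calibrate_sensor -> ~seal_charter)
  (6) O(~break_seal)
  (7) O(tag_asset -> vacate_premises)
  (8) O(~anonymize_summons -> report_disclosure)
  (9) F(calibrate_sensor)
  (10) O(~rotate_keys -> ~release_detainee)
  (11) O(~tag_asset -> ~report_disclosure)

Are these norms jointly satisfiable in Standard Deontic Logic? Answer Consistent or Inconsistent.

Premises 2 and 10 are O(rotate_keys -> ~release_detainee) and O(~rotate_keys -> ~release_detainee); every ideal world satisfies rotate_keys or ~rotate_keys, so in either case ~release_detainee holds — hence O(~release_detainee).
Premise 3, O(anonymize_summons -> release_detainee), contraposes to O(~release_detainee -> ~anonymize_summons); with O(~release_detainee) we get O(~anonymize_summons).
Applying K to premise 8 (O(~anonymize_summons -> report_disclosure)) and O(~anonymize_summons) yields O(report_disclosure).
Premise 11 is O(~tag_asset -> ~report_disclosure); contrapositively O(report_disclosure -> tag_asset). Since O(report_disclosure) holds, K gives O(tag_asset).
From O(tag_asset) and premise 7, O(tag_asset -> vacate_premises), we obtain O(vacate_premises).
Applying K to premise 4 (O(vacate_premises -> calibrate_sensor)) and O(vacate_premises) yields O(calibrate_sensor).
But premise 9, F(calibrate_sensor), means O(~calibrate_sensor).
We now have both O(calibrate_sensor) and O(~calibrate_sensor) — calibrate_sensor is simultaneously obligatory and forbidden, violating the D-axiom.

Inconsistent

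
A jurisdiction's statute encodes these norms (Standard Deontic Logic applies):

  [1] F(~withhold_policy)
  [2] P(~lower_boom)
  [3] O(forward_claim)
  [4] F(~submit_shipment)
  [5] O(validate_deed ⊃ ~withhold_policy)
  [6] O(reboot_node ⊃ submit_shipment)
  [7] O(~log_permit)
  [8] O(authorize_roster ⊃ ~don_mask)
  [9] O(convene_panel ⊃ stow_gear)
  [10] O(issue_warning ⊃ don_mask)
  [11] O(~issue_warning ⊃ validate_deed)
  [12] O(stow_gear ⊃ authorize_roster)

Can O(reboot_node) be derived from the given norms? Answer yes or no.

No

Premise 6 is O(reboot_node ⊃ submit_shipment); even if O(submit_shipment) held, inferring O(reboot_node) would be affirming the consequent — invalid.
No other premise forces O(reboot_node). An ideal world satisfying every premise can still have reboot_node false, so O(reboot_node) is not derivable.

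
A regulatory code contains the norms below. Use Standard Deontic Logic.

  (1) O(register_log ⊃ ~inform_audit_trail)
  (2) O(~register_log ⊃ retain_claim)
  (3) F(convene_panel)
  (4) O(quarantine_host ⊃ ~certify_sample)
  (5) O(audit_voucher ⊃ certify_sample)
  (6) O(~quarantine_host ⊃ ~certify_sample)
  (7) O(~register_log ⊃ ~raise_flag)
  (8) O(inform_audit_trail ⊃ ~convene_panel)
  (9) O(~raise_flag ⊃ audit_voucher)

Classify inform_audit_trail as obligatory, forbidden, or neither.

Premises 6 and 4 cover both cases: O(~quarantine_host ⊃ ~certify_sample) and O(quarantine_host ⊃ ~certify_sample). Since ~quarantine_host ∨ quarantine_host is a tautology, O(~certify_sample) follows.
Premise 5 is O(audit_voucher ⊃ certify_sample); contrapositively O(~certify_sample ⊃ ~audit_voucher). Since O(~certify_sample) holds, K gives O(~audit_voucher).
Premise 9 is O(~raise_flag ⊃ audit_voucher); contrapositively O(~audit_voucher ⊃ raise_flag). Since O(~audit_voucher) holds, K gives O(raise_flag).
Premise 7 is O(~register_log ⊃ ~raise_flag); contrapositively O(raise_flag ⊃ register_log). Since O(raise_flag) holds, K gives O(register_log).
Premise 1 is O(register_log ⊃ ~inform_audit_trail); since O(register_log), deontic closure gives O(~inform_audit_trail).
Premises 2, 3, 8 do not contribute to this derivation.
Thus O(~inform_audit_trail), which is F(inform_audit_trail): inform_audit_trail is forbidden.

Forbidden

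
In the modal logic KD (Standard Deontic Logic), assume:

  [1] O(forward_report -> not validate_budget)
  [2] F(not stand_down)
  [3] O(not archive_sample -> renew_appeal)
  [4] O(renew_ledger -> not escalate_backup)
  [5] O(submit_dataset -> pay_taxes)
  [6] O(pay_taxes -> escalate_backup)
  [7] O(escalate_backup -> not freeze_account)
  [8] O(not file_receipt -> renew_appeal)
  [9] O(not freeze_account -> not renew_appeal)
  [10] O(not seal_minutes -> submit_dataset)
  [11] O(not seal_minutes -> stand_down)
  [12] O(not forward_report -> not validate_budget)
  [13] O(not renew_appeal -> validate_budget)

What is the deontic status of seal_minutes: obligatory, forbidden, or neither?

By case analysis on not forward_report: premise 12 gives O(not forward_report -> not validate_budget) and premise 1 gives O(forward_report -> not validate_budget), so O(not validate_budget) either way.
Premise 13, O(not renew_appeal -> validate_budget), contraposes to O(not validate_budget -> renew_appeal); with O(not validate_budget) we get O(renew_appeal).
Premise 9 is O(not freeze_account -> not renew_appeal); contrapositively O(renew_appeal -> freeze_account). Since O(renew_appeal) holds, K gives O(freeze_account).
Premise 7, O(escalate_backup -> not freeze_account), contraposes to O(freeze_account -> not escalate_backup); with O(freeze_account) we get O(not escalate_backup).
Premise 6 is O(pay_taxes -> escalate_backup); contrapositively O(not escalate_backup -> not pay_taxes). Since O(not escalate_backup) holds, K gives O(not pay_taxes).
The contrapositive of premise 5 (O(submit_dataset -> pay_taxes)) is O(not pay_taxes -> not submit_dataset), and O(not pay_taxes) is already established, so O(not submit_dataset).
The contrapositive of premise 10 (O(not seal_minutes -> submit_dataset)) is O(not submit_dataset -> seal_minutes), and O(not submit_dataset) is already established, so O(seal_minutes).
Premises 2, 3, 4, 8, 11 do not contribute to this derivation.
Hence seal_minutes is obligatory.

Obligatory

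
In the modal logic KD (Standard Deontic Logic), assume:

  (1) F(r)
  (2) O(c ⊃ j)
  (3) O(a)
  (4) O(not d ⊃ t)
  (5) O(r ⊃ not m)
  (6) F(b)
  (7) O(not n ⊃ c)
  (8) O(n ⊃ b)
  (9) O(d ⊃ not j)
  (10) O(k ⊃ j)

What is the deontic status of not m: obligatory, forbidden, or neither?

Neither

Premise 5 is O(r ⊃ not m), but O(r) is not derivable from the premises, so it does not yield O(not m).
No premise or chain of K-axiom applications forces O(not m), and none forces O(m). So not m is neither obligatory nor forbidden under these norms.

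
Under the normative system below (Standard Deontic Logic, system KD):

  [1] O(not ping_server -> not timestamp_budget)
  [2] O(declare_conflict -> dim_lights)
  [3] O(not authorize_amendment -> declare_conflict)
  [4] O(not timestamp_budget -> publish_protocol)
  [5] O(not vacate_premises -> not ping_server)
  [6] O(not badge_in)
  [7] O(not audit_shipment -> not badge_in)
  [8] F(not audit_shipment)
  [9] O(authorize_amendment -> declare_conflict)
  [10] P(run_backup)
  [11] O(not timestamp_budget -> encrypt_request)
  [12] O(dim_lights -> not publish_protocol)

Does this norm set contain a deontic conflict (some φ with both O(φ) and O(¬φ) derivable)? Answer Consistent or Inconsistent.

Premise 7 is O(not audit_shipment -> not badge_in); even if O(not badge_in) held, inferring O(not audit_shipment) would be affirming the consequent — invalid.
So O(not audit_shipment) is not derivable, and the apparent clash with O(audit_shipment) does not arise.
A world satisfying every obligation exists (e.g. audit_shipment=true, authorize_amendment=false, badge_in=false, declare_conflict=true, dim_lights=true, encrypt_request=false, ping_server=true, publish_protocol=false, run_backup=false, timestamp_budget=true, vacate_premises=true); no atom is both obligatory and forbidden, so the set is consistent.

Consistent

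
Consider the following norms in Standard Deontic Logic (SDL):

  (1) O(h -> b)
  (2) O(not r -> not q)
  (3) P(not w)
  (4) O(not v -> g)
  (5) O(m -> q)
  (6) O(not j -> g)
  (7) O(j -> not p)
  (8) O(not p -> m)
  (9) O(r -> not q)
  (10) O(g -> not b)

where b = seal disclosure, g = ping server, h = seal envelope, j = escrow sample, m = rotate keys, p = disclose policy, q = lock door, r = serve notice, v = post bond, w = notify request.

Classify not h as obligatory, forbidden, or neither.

Premises 9 and 2 cover both cases: O(r -> not q) and O(not r -> not q). Since r ∨ not r is a tautology, O(not q) follows.
Premise 5 is O(m -> q); contrapositively O(not q -> not m). Since O(not q) holds, K gives O(not m).
The contrapositive of premise 8 (O(not p -> m)) is O(not m -> p), and O(not m) is already established, so O(p).
The contrapositive of premise 7 (O(j -> not p)) is O(p -> not j), and O(p) is already established, so O(not j).
Premise 6 is O(not j -> g); since O(not j), deontic closure gives O(g).
With premise 10, O(g -> not b), the K-axiom yields O(not b).
Premise 1, O(h -> b), contraposes to O(not b -> not h); with O(not b) we get O(not h).
Premises 3, 4 do not contribute to this derivation.
Hence not h is obligatory.

Obligatory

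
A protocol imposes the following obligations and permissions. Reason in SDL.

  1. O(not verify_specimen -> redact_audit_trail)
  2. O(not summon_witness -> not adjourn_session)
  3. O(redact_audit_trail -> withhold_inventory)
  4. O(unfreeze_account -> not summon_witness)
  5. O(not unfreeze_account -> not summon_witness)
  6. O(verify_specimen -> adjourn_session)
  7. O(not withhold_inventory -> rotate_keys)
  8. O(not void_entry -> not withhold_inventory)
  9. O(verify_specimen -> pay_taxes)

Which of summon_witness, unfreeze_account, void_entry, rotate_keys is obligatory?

Premises 5 and 4 cover both cases: O(not unfreeze_account -> not summon_witness) and O(unfreeze_account -> not summon_witness). Since not unfreeze_account ∨ unfreeze_account is a tautology, O(not summon_witness) follows.
From O(not summon_witness) and premise 2, O(not summon_witness -> not adjourn_session), we obtain O(not adjourn_session).
Premise 6 is O(verify_specimen -> adjourn_session); contrapositively O(not adjourn_session -> not verify_specimen). Since O(not adjourn_session) holds, K gives O(not verify_specimen).
With premise 1, O(not verify_specimen -> redact_audit_trail), the K-axiom yields O(redact_audit_trail).
From O(redact_audit_trail) and premise 3, O(redact_audit_trail -> withhold_inventory), we obtain O(withhold_inventory).
The contrapositive of premise 8 (O(not void_entry -> not withhold_inventory)) is O(withhold_inventory -> void_entry), and O(withhold_inventory) is already established, so O(void_entry).
So O(void_entry) holds — void_entry is obligatory. None of the other listed options is made obligatory by any chain of premises.

void_entry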